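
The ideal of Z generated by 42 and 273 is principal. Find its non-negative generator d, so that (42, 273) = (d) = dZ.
(42, 273) = (21); d = 21

In the PID Z, (a, b) is generated by gcd(a, b). Compute gcd(273, 42) with the extended Euclidean algorithm, tracking rows (r, s, t) with s·273 + t·42 = r:
  row A: (273, 1, 0)   [1·273 + 0·42 = 273]
  row B: (42, 0, 1)   [0·273 + 1·42 = 42]
  273 = 6·42 + 21   → row C = row A − 6·row B = (21, 1, −6)   [check: 1·273 − 6·42 = 21]
  42 = 2·21 + 0   → remainder 0, stop. gcd = 21 (last nonzero row C).
So gcd(42, 273) = 21, with Bézout identity 1·273 − 6·42 = 21. Containment (⊇): the Bézout identity exhibits 21 as an element of (42, 273), giving (21) ⊆ (42, 273). Containment (⊆): since 21 | 42 and 21 | 273 (42 = 21·2, 273 = 21·13), every Z-linear combination of 42 and 273 is divisible by 21, so (42, 273) ⊆ (21). Therefore (42, 273) = (21), d = 21.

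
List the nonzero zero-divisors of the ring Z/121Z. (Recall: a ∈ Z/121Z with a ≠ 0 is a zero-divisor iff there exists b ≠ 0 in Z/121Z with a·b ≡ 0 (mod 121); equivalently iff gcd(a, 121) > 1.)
An element a ∈ Z/121Z (with a ≠ 0) is a zero-divisor iff gcd(a, 121) > 1 (because a is a unit precisely when gcd(a, n) = 1, and in Z/nZ every nonzero, non-unit element is a zero-divisor). Scan a = 1, ..., 120 and keep those with gcd(a, 121) > 1:
  gcd(11, 121) = 11, gcd(22, 121) = 11, gcd(33, 121) = 11, gcd(44, 121) = 11, gcd(55, 121) = 11, gcd(66, 121) = 11, gcd(77, 121) = 11, gcd(88, 121) = 11, gcd(99, 121) = 11, gcd(110, 121) = 11.
All other a ∈ {1, ..., 120} have gcd(a, 121) = 1 and are units. So the nonzero zero-divisors are exactly the 10 values of a appearing in this scan.

Final answer: nonzero zero-divisors of Z/121Z = {11, 22, 33, 44, 55, 66, 77, 88, 99, 110}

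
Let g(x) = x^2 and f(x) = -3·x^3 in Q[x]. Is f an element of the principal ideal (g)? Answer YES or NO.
YES

In Q[x] the ideal (g) consists of all multiples of g, so f ∈ (g) iff g | f, i.e. iff the remainder of f on division by g is 0. Divide f by g (g is monic, so eliminate the leading term of the running remainder at each step):
  leading term -3·x^3: subtract (-3·x)·g(x) = -3·x^3, leaving 0
The remainder is 0, so f(x) = g(x) · h(x) with h(x) = -3·x. Hence g | f, i.e. f ∈ (g).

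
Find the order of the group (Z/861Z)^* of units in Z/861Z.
(Z/861Z)^* consists of the classes a with gcd(a, 861) = 1, so its order is φ(861). φ is multiplicative, with φ(p^e) = p^e − p^(e−1). Factorise 861 = 3 · 7 · 41. Then
  φ(861) = (3 − 1) · (7 − 1) · (41 − 1) = 2 · 6 · 40 = 480.
Thus |(Z/861Z)^*| = 480.

Final answer: |(Z/861Z)^*| = 480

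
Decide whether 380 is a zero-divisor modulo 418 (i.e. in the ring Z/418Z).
gcd(380, 418) = 38 > 1, so 380 is not a unit in Z/418Z. In Z/nZ every nonzero non-unit is a zero-divisor: explicitly, take b = 418/gcd = 11 ≠ 0 (mod 418); then 380·11 = 4180 = 10·418, i.e. 380·11 ≡ 0 (mod 418). So 380 is a zero-divisor.

Final answer: YES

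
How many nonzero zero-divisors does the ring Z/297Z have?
Z/297Z has 116 nonzero zero-divisors

In Z/297Z each nonzero element is either a unit (gcd with 297 is 1) or a zero-divisor (gcd > 1). The number of units is φ(297): factorise 297 = 3^3 · 11, so φ(297) = (3^3 − 3^2) · (11 − 1) = 18 · 10 = 180. The nonzero elements number 297 − 1 = 296. Hence the nonzero zero-divisors number 296 − 180 = 116.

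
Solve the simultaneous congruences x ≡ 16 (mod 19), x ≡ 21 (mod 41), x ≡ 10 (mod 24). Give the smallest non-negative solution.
The moduli 19, 41, 24 are pairwise coprime, so by the CRT there is a unique solution mod 19·41·24 = 18696.
Solve by successive substitution. Start with x ≡ 16 (mod 19).
  Combine with x ≡ 21 (mod 41): write x = 16 + 19·t and require 16 + 19·t ≡ 21 (mod 41), i.e. 19·t ≡ 21 − 16 ≡ 5 (mod 41). Since 19^(−1) ≡ 13 (mod 41), t ≡ 13·5 ≡ 24 (mod 41). So x ≡ 16 + 19·24 = 472 (mod 779).
  Combine with x ≡ 10 (mod 24): write x = 472 + 779·t and require 472 + 779·t ≡ 10 (mod 24), i.e. 779·t ≡ 10 − 472 ≡ 18 (mod 24). Since 779^(−1) ≡ 11 (mod 24) (779 ≡ 11 (mod 24)), t ≡ 11·18 ≡ 6 (mod 24). So x ≡ 472 + 779·6 = 5146 (mod 18696).
Unique solution in [0, 18696): x = 5146.

Final answer: x ≡ 5146 (mod 18696); the representative in [0, 18696) is 5146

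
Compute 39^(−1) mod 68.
Apply the extended Euclidean algorithm to (68, 39), tracking rows (r, s, t) with s·68 + t·39 = r. Each division r_prev = q·r_cur + r_new produces the new row as (previous row) − q·(current row):
  row A: (68, 1, 0)   [1·68 + 0·39 = 68]
  row B: (39, 0, 1)   [0·68 + 1·39 = 39]
  68 = 1·39 + 29   → row C = row A − 1·row B = (29, 1, −1)   [check: 1·68 − 1·39 = 29]
  39 = 1·29 + 10   → row D = row B − 1·row C = (10, −1, 2)   [check: −1·68 + 2·39 = 10]
  29 = 2·10 + 9   → row E = row C − 2·row D = (9, 3, −5)   [check: 3·68 − 5·39 = 9]
  10 = 1·9 + 1   → row F = row D − 1·row E = (1, −4, 7)   [check: −4·68 + 7·39 = 1]
  9 = 9·1 + 0   → remainder 0, stop. gcd = 1 (last nonzero row F).
The gcd is 1, so 39 is invertible mod 68. The last nonzero row gives −4·68 + 7·39 = 1, so t = 7. So 39^(−1) ≡ 7 (mod 68). Verify: 39 · 7 = 273 ≡ 1 (mod 68). ✓

Final answer: 39^(−1) ≡ 7 (mod 68)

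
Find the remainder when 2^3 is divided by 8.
Use repeated squaring. Binary(3) = 11. Walk through the bits of the exponent 3 left-to-right: at each bit after the leading one, square the running value, then multiply by 2 if the bit is 1 (always reducing mod 8):
  bit 1 = 1 (leading): start with 2.
  bit 2 = 1: square 2^2 = 4; bit is 1, so multiply 4·2 = 8 ≡ 0 (mod 8).
Final value: 2^3 ≡ 0 (mod 8).

Final answer: 0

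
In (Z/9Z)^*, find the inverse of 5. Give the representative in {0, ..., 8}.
5^(−1) ≡ 2 (mod 9)

Apply the extended Euclidean algorithm to (9, 5), tracking rows (r, s, t) with s·9 + t·5 = r. Each division r_prev = q·r_cur + r_new produces the new row as (previous row) − q·(current row):
  row A: (9, 1, 0)   [1·9 + 0·5 = 9]
  row B: (5, 0, 1)   [0·9 + 1·5 = 5]
  9 = 1·5 + 4   → row C = row A − 1·row B = (4, 1, −1)   [check: 1·9 − 1·5 = 4]
  5 = 1·4 + 1   → row D = row B − 1·row C = (1, −1, 2)   [check: −1·9 + 2·5 = 1]
  4 = 4·1 + 0   → remainder 0, stop. gcd = 1 (last nonzero row D).
The gcd is 1, so 5 is invertible mod 9. The last nonzero row gives −1·9 + 2·5 = 1, so t = 2. So 5^(−1) ≡ 2 (mod 9). Verify: 5 · 2 = 10 ≡ 1 (mod 9). ✓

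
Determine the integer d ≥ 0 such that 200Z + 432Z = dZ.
(200, 432) = (8); d = 8

In the PID Z, (a, b) is generated by gcd(a, b). Compute gcd(432, 200) with the extended Euclidean algorithm, tracking rows (r, s, t) with s·432 + t·200 = r:
  row A: (432, 1, 0)   [1·432 + 0·200 = 432]
  row B: (200, 0, 1)   [0·432 + 1·200 = 200]
  432 = 2·200 + 32   → row C = row A − 2·row B = (32, 1, −2)   [check: 1·432 − 2·200 = 32]
  200 = 6·32 + 8   → row D = row B − 6·row C = (8, −6, 13)   [check: −6·432 + 13·200 = 8]
  32 = 4·8 + 0   → remainder 0, stop. gcd = 8 (last nonzero row D).
So gcd(200, 432) = 8, with Bézout identity −6·432 + 13·200 = 8. Containment (⊇): the Bézout identity exhibits 8 as an element of (200, 432), giving (8) ⊆ (200, 432). Containment (⊆): since 8 | 200 and 8 | 432 (200 = 8·25, 432 = 8·54), every Z-linear combination of 200 and 432 is divisible by 8, so (200, 432) ⊆ (8). Therefore (200, 432) = (8), d = 8.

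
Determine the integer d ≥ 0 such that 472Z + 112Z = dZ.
In the PID Z, (a, b) is generated by gcd(a, b). Compute gcd(472, 112) with the extended Euclidean algorithm, tracking rows (r, s, t) with s·472 + t·112 = r:
  row A: (472, 1, 0)   [1·472 + 0·112 = 472]
  row B: (112, 0, 1)   [0·472 + 1·112 = 112]
  472 = 4·112 + 24   → row C = row A − 4·row B = (24, 1, −4)   [check: 1·472 − 4·112 = 24]
  112 = 4·24 + 16   → row D = row B − 4·row C = (16, −4, 17)   [check: −4·472 + 17·112 = 16]
  24 = 1·16 + 8   → row E = row C − 1·row D = (8, 5, −21)   [check: 5·472 − 21·112 = 8]
  16 = 2·8 + 0   → remainder 0, stop. gcd = 8 (last nonzero row E).
So gcd(472, 112) = 8, with Bézout identity 5·472 − 21·112 = 8. Containment (⊇): the Bézout identity exhibits 8 as an element of (472, 112), giving (8) ⊆ (472, 112). Containment (⊆): since 8 | 472 and 8 | 112 (472 = 8·59, 112 = 8·14), every Z-linear combination of 472 and 112 is divisible by 8, so (472, 112) ⊆ (8). Therefore (472, 112) = (8), d = 8.

Final answer: (472, 112) = (8); d = 8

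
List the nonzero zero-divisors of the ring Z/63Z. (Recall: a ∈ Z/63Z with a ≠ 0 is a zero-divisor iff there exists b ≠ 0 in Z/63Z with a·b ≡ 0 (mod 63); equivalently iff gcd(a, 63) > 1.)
nonzero zero-divisors of Z/63Z = {3, 6, 7, 9, 12, 14, 15, 18, 21, 24, 27, 28, 30, 33, 35, 36, 39, 42, 45, 48, 49, 51, 54, 56, 57, 60}

An element a ∈ Z/63Z (with a ≠ 0) is a zero-divisor iff gcd(a, 63) > 1 (because a is a unit precisely when gcd(a, n) = 1, and in Z/nZ every nonzero, non-unit element is a zero-divisor). Scan a = 1, ..., 62 and keep those with gcd(a, 63) > 1:
  gcd(3, 63) = 3, gcd(6, 63) = 3, gcd(7, 63) = 7, gcd(9, 63) = 9, gcd(12, 63) = 3, gcd(14, 63) = 7, gcd(15, 63) = 3, gcd(18, 63) = 9, gcd(21, 63) = 21, gcd(24, 63) = 3, gcd(27, 63) = 9, gcd(28, 63) = 7, gcd(30, 63) = 3, gcd(33, 63) = 3, gcd(35, 63) = 7, gcd(36, 63) = 9, gcd(39, 63) = 3, gcd(42, 63) = 21, gcd(45, 63) = 9, gcd(48, 63) = 3, gcd(49, 63) = 7, gcd(51, 63) = 3, gcd(54, 63) = 9, gcd(56, 63) = 7, gcd(57, 63) = 3, gcd(60, 63) = 3.
All other a ∈ {1, ..., 62} have gcd(a, 63) = 1 and are units. So the nonzero zero-divisors are exactly the 26 values of a appearing in this scan.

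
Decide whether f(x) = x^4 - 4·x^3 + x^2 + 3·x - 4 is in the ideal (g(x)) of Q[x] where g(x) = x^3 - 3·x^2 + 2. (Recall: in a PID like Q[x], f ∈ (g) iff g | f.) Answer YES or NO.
In Q[x] the ideal (g) consists of all multiples of g, so f ∈ (g) iff g | f, i.e. iff the remainder of f on division by g is 0. Divide f by g (g is monic, so eliminate the leading term of the running remainder at each step):
  leading term x^4: subtract (x)·g(x) = x^4 - 3·x^3 + 2·x, leaving -x^3 + x^2 + x - 4
  leading term -x^3: subtract (-1)·g(x) = -x^3 + 3·x^2 - 2, leaving -2·x^2 + x - 2
The remainder r(x) = -2·x^2 + x - 2 ≠ 0 (and deg r < deg g), so g ∤ f, i.e. f ∉ (g).

Final answer: NO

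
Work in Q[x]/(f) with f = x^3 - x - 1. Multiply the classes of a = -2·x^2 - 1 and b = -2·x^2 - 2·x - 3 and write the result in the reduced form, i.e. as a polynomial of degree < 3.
First multiply in Q[x] without reducing: a · b = 4·x^4 + 4·x^3 + 8·x^2 + 2·x + 3. Now divide by f(x) = x^3 - x - 1, eliminating the leading term at each step:
  leading term 4·x^4: subtract (4·x)·f(x) = 4·x^4 - 4·x^2 - 4·x, leaving 4·x^3 + 12·x^2 + 6·x + 3
  leading term 4·x^3: subtract (4)·f(x) = 4·x^3 - 4·x - 4, leaving 12·x^2 + 10·x + 7
The degree is now < 3, so this is the remainder. Hence a · b ≡ 12·x^2 + 10·x + 7 in Q[x]/(f).

Final answer: a · b ≡ 12·x^2 + 10·x + 7 (mod f(x))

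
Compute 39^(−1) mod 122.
Apply the extended Euclidean algorithm to (122, 39), tracking rows (r, s, t) with s·122 + t·39 = r. Each division r_prev = q·r_cur + r_new produces the new row as (previous row) − q·(current row):
  row A: (122, 1, 0)   [1·122 + 0·39 = 122]
  row B: (39, 0, 1)   [0·122 + 1·39 = 39]
  122 = 3·39 + 5   → row C = row A − 3·row B = (5, 1, −3)   [check: 1·122 − 3·39 = 5]
  39 = 7·5 + 4   → row D = row B − 7·row C = (4, −7, 22)   [check: −7·122 + 22·39 = 4]
  5 = 1·4 + 1   → row E = row C − 1·row D = (1, 8, −25)   [check: 8·122 − 25·39 = 1]
  4 = 4·1 + 0   → remainder 0, stop. gcd = 1 (last nonzero row E).
The gcd is 1, so 39 is invertible mod 122. The last nonzero row gives 8·122 − 25·39 = 1, so t = −25. So 39^(−1) ≡ −25 ≡ 97 (mod 122). Verify: 39 · 97 = 3783 ≡ 1 (mod 122). ✓

Final answer: 39^(−1) ≡ 97 (mod 122)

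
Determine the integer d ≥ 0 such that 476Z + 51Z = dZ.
In the PID Z, (a, b) is generated by gcd(a, b). Compute gcd(476, 51) with the extended Euclidean algorithm, tracking rows (r, s, t) with s·476 + t·51 = r:
  row A: (476, 1, 0)   [1·476 + 0·51 = 476]
  row B: (51, 0, 1)   [0·476 + 1·51 = 51]
  476 = 9·51 + 17   → row C = row A − 9·row B = (17, 1, −9)   [check: 1·476 − 9·51 = 17]
  51 = 3·17 + 0   → remainder 0, stop. gcd = 17 (last nonzero row C).
So gcd(476, 51) = 17, with Bézout identity 1·476 − 9·51 = 17. Containment (⊇): the Bézout identity exhibits 17 as an element of (476, 51), giving (17) ⊆ (476, 51). Containment (⊆): since 17 | 476 and 17 | 51 (476 = 17·28, 51 = 17·3), every Z-linear combination of 476 and 51 is divisible by 17, so (476, 51) ⊆ (17). Therefore (476, 51) = (17), d = 17.

Final answer: (476, 51) = (17); d = 17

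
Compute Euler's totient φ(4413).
φ(4413) = 2940

φ is multiplicative, with φ(p^e) = p^e − p^(e−1). Factorise 4413 = 3 · 1471. Then
  φ(4413) = (3 − 1) · (1471 − 1) = 2 · 1470 = 2940.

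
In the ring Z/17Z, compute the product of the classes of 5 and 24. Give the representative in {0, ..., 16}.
1

Reduce the factors first: 24 ≡ 7 (mod 17), so 5 · 24 ≡ 5 · 7 (mod 17). 5 · 7 = 35. Dividing by 17: 35 = 2·17 + 1. So (5 · 24) mod 17 = 1.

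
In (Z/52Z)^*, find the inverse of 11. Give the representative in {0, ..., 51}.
Apply the extended Euclidean algorithm to (52, 11), tracking rows (r, s, t) with s·52 + t·11 = r. Each division r_prev = q·r_cur + r_new produces the new row as (previous row) − q·(current row):
  row A: (52, 1, 0)   [1·52 + 0·11 = 52]
  row B: (11, 0, 1)   [0·52 + 1·11 = 11]
  52 = 4·11 + 8   → row C = row A − 4·row B = (8, 1, −4)   [check: 1·52 − 4·11 = 8]
  11 = 1·8 + 3   → row D = row B − 1·row C = (3, −1, 5)   [check: −1·52 + 5·11 = 3]
  8 = 2·3 + 2   → row E = row C − 2·row D = (2, 3, −14)   [check: 3·52 − 14·11 = 2]
  3 = 1·2 + 1   → row F = row D − 1·row E = (1, −4, 19)   [check: −4·52 + 19·11 = 1]
  2 = 2·1 + 0   → remainder 0, stop. gcd = 1 (last nonzero row F).
The gcd is 1, so 11 is invertible mod 52. The last nonzero row gives −4·52 + 19·11 = 1, so t = 19. So 11^(−1) ≡ 19 (mod 52). Verify: 11 · 19 = 209 ≡ 1 (mod 52). ✓

Final answer: 11^(−1) ≡ 19 (mod 52)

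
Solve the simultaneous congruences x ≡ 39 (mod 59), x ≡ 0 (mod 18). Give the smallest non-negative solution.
x ≡ 216 (mod 1062); the representative in [0, 1062) is 216

The moduli 59, 18 are pairwise coprime, so by the CRT there is a unique solution mod 59·18 = 1062.
Solve by successive substitution. Start with x ≡ 39 (mod 59).
  Combine with x ≡ 0 (mod 18): write x = 39 + 59·t and require 39 + 59·t ≡ 0 (mod 18), i.e. 59·t ≡ 0 − 39 ≡ 15 (mod 18). Since 59^(−1) ≡ 11 (mod 18) (59 ≡ 5 (mod 18)), t ≡ 11·15 ≡ 3 (mod 18). So x ≡ 39 + 59·3 = 216 (mod 1062).
Unique solution in [0, 1062): x = 216.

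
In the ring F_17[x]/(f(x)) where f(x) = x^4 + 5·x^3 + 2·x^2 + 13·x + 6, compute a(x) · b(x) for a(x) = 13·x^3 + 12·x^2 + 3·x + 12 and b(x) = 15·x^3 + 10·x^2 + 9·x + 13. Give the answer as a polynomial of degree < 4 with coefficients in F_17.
Multiply as integer polynomials: a · b = 195·x^6 + 310·x^5 + 282·x^4 + 487·x^3 + 303·x^2 + 147·x + 156. Reducing coefficients mod 17: a · b ≡ 8·x^6 + 4·x^5 + 10·x^4 + 11·x^3 + 14·x^2 + 11·x + 3. Now divide by f(x) = x^4 + 5·x^3 + 2·x^2 + 13·x + 6 in F_17[x], eliminating the leading term at each step:
  leading term 8·x^6: subtract (8·x^2)·f(x) = 8·x^6 + 6·x^5 + 16·x^4 + 2·x^3 + 14·x^2, leaving 15·x^5 + 11·x^4 + 9·x^3 + 11·x + 3 (coefficients mod 17)
  leading term 15·x^5: subtract (15·x)·f(x) = 15·x^5 + 7·x^4 + 13·x^3 + 8·x^2 + 5·x, leaving 4·x^4 + 13·x^3 + 9·x^2 + 6·x + 3 (coefficients mod 17)
  leading term 4·x^4: subtract (4)·f(x) = 4·x^4 + 3·x^3 + 8·x^2 + x + 7, leaving 10·x^3 + x^2 + 5·x + 13 (coefficients mod 17)
The degree is now < 4, so this is the remainder. Hence a · b ≡ 10·x^3 + x^2 + 5·x + 13 in F_17[x]/(f).

Final answer: a · b ≡ 10·x^3 + x^2 + 5·x + 13 (mod f(x))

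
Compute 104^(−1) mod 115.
Apply the extended Euclidean algorithm to (115, 104), tracking rows (r, s, t) with s·115 + t·104 = r. Each division r_prev = q·r_cur + r_new produces the new row as (previous row) − q·(current row):
  row A: (115, 1, 0)   [1·115 + 0·104 = 115]
  row B: (104, 0, 1)   [0·115 + 1·104 = 104]
  115 = 1·104 + 11   → row C = row A − 1·row B = (11, 1, −1)   [check: 1·115 − 1·104 = 11]
  104 = 9·11 + 5   → row D = row B − 9·row C = (5, −9, 10)   [check: −9·115 + 10·104 = 5]
  11 = 2·5 + 1   → row E = row C − 2·row D = (1, 19, −21)   [check: 19·115 − 21·104 = 1]
  5 = 5·1 + 0   → remainder 0, stop. gcd = 1 (last nonzero row E).
The gcd is 1, so 104 is invertible mod 115. The last nonzero row gives 19·115 − 21·104 = 1, so t = −21. So 104^(−1) ≡ −21 ≡ 94 (mod 115). Verify: 104 · 94 = 9776 ≡ 1 (mod 115). ✓

Final answer: 104^(−1) ≡ 94 (mod 115)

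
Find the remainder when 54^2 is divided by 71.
5

Use repeated squaring. Binary(2) = 10. Walk through the bits of the exponent 2 left-to-right: at each bit after the leading one, square the running value, then multiply by 54 if the bit is 1 (always reducing mod 71):
  bit 1 = 1 (leading): start with 54.
  bit 2 = 0: square 54^2 = 2916 ≡ 5 (mod 71).
Final value: 54^2 ≡ 5 (mod 71).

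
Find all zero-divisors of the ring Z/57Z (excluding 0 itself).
nonzero zero-divisors of Z/57Z = {3, 6, 9, 12, 15, 18, 19, 21, 24, 27, 30, 33, 36, 38, 39, 42, 45, 48, 51, 54}

An element a ∈ Z/57Z (with a ≠ 0) is a zero-divisor iff gcd(a, 57) > 1 (because a is a unit precisely when gcd(a, n) = 1, and in Z/nZ every nonzero, non-unit element is a zero-divisor). Scan a = 1, ..., 56 and keep those with gcd(a, 57) > 1:
  gcd(3, 57) = 3, gcd(6, 57) = 3, gcd(9, 57) = 3, gcd(12, 57) = 3, gcd(15, 57) = 3, gcd(18, 57) = 3, gcd(19, 57) = 19, gcd(21, 57) = 3, gcd(24, 57) = 3, gcd(27, 57) = 3, gcd(30, 57) = 3, gcd(33, 57) = 3, gcd(36, 57) = 3, gcd(38, 57) = 19, gcd(39, 57) = 3, gcd(42, 57) = 3, gcd(45, 57) = 3, gcd(48, 57) = 3, gcd(51, 57) = 3, gcd(54, 57) = 3.
All other a ∈ {1, ..., 56} have gcd(a, 57) = 1 and are units. So the nonzero zero-divisors are exactly the 20 values of a appearing in this scan.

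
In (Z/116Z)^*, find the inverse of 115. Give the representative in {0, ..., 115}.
115^(−1) ≡ 115 (mod 116)

Apply the extended Euclidean algorithm to (116, 115), tracking rows (r, s, t) with s·116 + t·115 = r. Each division r_prev = q·r_cur + r_new produces the new row as (previous row) − q·(current row):
  row A: (116, 1, 0)   [1·116 + 0·115 = 116]
  row B: (115, 0, 1)   [0·116 + 1·115 = 115]
  116 = 1·115 + 1   → row C = row A − 1·row B = (1, 1, −1)   [check: 1·116 − 1·115 = 1]
  115 = 115·1 + 0   → remainder 0, stop. gcd = 1 (last nonzero row C).
The gcd is 1, so 115 is invertible mod 116. The last nonzero row gives 1·116 − 1·115 = 1, so t = −1. So 115^(−1) ≡ −1 ≡ 115 (mod 116). Verify: 115 · 115 = 13225 ≡ 1 (mod 116). ✓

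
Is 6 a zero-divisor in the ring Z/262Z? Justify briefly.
gcd(6, 262) = 2 > 1, so 6 is not a unit in Z/262Z. In Z/nZ every nonzero non-unit is a zero-divisor: explicitly, take b = 262/gcd = 131 ≠ 0 (mod 262); then 6·131 = 786 = 3·262, i.e. 6·131 ≡ 0 (mod 262). So 6 is a zero-divisor.

Final answer: YES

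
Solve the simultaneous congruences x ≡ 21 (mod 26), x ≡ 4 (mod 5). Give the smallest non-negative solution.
x ≡ 99 (mod 130); the representative in [0, 130) is 99

The moduli 26, 5 are pairwise coprime, so by the CRT there is a unique solution mod 26·5 = 130.
Solve by successive substitution. Start with x ≡ 21 (mod 26).
  Combine with x ≡ 4 (mod 5): write x = 21 + 26·t and require 21 + 26·t ≡ 4 (mod 5), i.e. 26·t ≡ 4 − 21 ≡ 3 (mod 5). Since 26^(−1) ≡ 1 (mod 5) (26 ≡ 1 (mod 5)), t ≡ 1·3 ≡ 3 (mod 5). So x ≡ 21 + 26·3 = 99 (mod 130).
Unique solution in [0, 130): x = 99.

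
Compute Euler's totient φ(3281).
φ(3281) = 3072

φ is multiplicative, with φ(p^e) = p^e − p^(e−1). Factorise 3281 = 17 · 193. Then
  φ(3281) = (17 − 1) · (193 − 1) = 16 · 192 = 3072.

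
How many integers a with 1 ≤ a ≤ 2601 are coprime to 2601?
The number of a ∈ {1, ..., 2601} with gcd(a, 2601) = 1 is by definition Euler's totient φ(2601). φ is multiplicative, with φ(p^e) = p^e − p^(e−1). Factorise 2601 = 3^2 · 17^2. Then
  φ(2601) = (3^2 − 3^1) · (17^2 − 17^1) = 6 · 272 = 1632.
So there are 1632 such integers.

Final answer: 1632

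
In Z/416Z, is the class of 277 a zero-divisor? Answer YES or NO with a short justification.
NO

gcd(277, 416) = 1, so 277 is a unit in Z/416Z (it has a multiplicative inverse). A unit cannot be a zero-divisor: if 277·b ≡ 0 then multiplying both sides by 277^(−1) gives b ≡ 0. So 277 is not a zero-divisor.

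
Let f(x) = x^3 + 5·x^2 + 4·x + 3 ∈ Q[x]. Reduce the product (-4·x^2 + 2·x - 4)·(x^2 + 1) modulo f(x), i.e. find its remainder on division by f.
a · b ≡ -102·x^2 - 74·x - 70 (mod f(x))

First multiply in Q[x] without reducing: a · b = -4·x^4 + 2·x^3 - 8·x^2 + 2·x - 4. Now divide by f(x) = x^3 + 5·x^2 + 4·x + 3, eliminating the leading term at each step:
  leading term -4·x^4: subtract (-4·x)·f(x) = -4·x^4 - 20·x^3 - 16·x^2 - 12·x, leaving 22·x^3 + 8·x^2 + 14·x - 4
  leading term 22·x^3: subtract (22)·f(x) = 22·x^3 + 110·x^2 + 88·x + 66, leaving -102·x^2 - 74·x - 70
The degree is now < 3, so this is the remainder. Hence a · b ≡ -102·x^2 - 74·x - 70 in Q[x]/(f).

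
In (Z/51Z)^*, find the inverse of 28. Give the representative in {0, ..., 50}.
28^(−1) ≡ 31 (mod 51)

Apply the extended Euclidean algorithm to (51, 28), tracking rows (r, s, t) with s·51 + t·28 = r. Each division r_prev = q·r_cur + r_new produces the new row as (previous row) − q·(current row):
  row A: (51, 1, 0)   [1·51 + 0·28 = 51]
  row B: (28, 0, 1)   [0·51 + 1·28 = 28]
  51 = 1·28 + 23   → row C = row A − 1·row B = (23, 1, −1)   [check: 1·51 − 1·28 = 23]
  28 = 1·23 + 5   → row D = row B − 1·row C = (5, −1, 2)   [check: −1·51 + 2·28 = 5]
  23 = 4·5 + 3   → row E = row C − 4·row D = (3, 5, −9)   [check: 5·51 − 9·28 = 3]
  5 = 1·3 + 2   → row F = row D − 1·row E = (2, −6, 11)   [check: −6·51 + 11·28 = 2]
  3 = 1·2 + 1   → row G = row E − 1·row F = (1, 11, −20)   [check: 11·51 − 20·28 = 1]
  2 = 2·1 + 0   → remainder 0, stop. gcd = 1 (last nonzero row G).
The gcd is 1, so 28 is invertible mod 51. The last nonzero row gives 11·51 − 20·28 = 1, so t = −20. So 28^(−1) ≡ −20 ≡ 31 (mod 51). Verify: 28 · 31 = 868 ≡ 1 (mod 51). ✓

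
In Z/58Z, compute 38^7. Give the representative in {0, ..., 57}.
Use repeated squaring. Binary(7) = 111. Walk through the bits of the exponent 7 left-to-right: at each bit after the leading one, square the running value, then multiply by 38 if the bit is 1 (always reducing mod 58):
  bit 1 = 1 (leading): start with 38.
  bit 2 = 1: square 38^2 = 1444 ≡ 52; bit is 1, so multiply 52·38 = 1976 ≡ 4 (mod 58).
  bit 3 = 1: square 4^2 = 16; bit is 1, so multiply 16·38 = 608 ≡ 28 (mod 58).
Final value: 38^7 ≡ 28 (mod 58).

Final answer: 28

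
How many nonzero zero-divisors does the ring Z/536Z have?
Z/536Z has 271 nonzero zero-divisors

In Z/536Z each nonzero element is either a unit (gcd with 536 is 1) or a zero-divisor (gcd > 1). The number of units is φ(536): factorise 536 = 2^3 · 67, so φ(536) = (2^3 − 2^2) · (67 − 1) = 4 · 66 = 264. The nonzero elements number 536 − 1 = 535. Hence the nonzero zero-divisors number 535 − 264 = 271.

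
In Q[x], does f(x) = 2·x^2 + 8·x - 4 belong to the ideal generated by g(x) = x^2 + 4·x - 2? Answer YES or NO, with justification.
YES

In Q[x] the ideal (g) consists of all multiples of g, so f ∈ (g) iff g | f, i.e. iff the remainder of f on division by g is 0. Divide f by g (g is monic, so eliminate the leading term of the running remainder at each step):
  leading term 2·x^2: subtract (2)·g(x) = 2·x^2 + 8·x - 4, leaving 0
The remainder is 0, so f(x) = g(x) · h(x) with h(x) = 2. Hence g | f, i.e. f ∈ (g).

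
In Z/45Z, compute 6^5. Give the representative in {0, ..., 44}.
36

Use repeated squaring. Binary(5) = 101. Walk through the bits of the exponent 5 left-to-right: at each bit after the leading one, square the running value, then multiply by 6 if the bit is 1 (always reducing mod 45):
  bit 1 = 1 (leading): start with 6.
  bit 2 = 0: square 6^2 = 36 (mod 45).
  bit 3 = 1: square 36^2 = 1296 ≡ 36; bit is 1, so multiply 36·6 = 216 ≡ 36 (mod 45).
Final value: 6^5 ≡ 36 (mod 45).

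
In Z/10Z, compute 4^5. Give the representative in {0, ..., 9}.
Use repeated squaring. Binary(5) = 101. Walk through the bits of the exponent 5 left-to-right: at each bit after the leading one, square the running value, then multiply by 4 if the bit is 1 (always reducing mod 10):
  bit 1 = 1 (leading): start with 4.
  bit 2 = 0: square 4^2 = 16 ≡ 6 (mod 10).
  bit 3 = 1: square 6^2 = 36 ≡ 6; bit is 1, so multiply 6·4 = 24 ≡ 4 (mod 10).
Final value: 4^5 ≡ 4 (mod 10).

Final answer: 4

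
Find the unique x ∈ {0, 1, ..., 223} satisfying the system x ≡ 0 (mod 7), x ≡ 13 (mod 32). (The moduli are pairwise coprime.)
x ≡ 77 (mod 224); the representative in [0, 224) is 77

The moduli 7, 32 are pairwise coprime, so by the CRT there is a unique solution mod 7·32 = 224.
Solve by successive substitution. Start with x ≡ 0 (mod 7).
  Combine with x ≡ 13 (mod 32): write x = 7·t and require 7·t ≡ 13 (mod 32). Since 7^(−1) ≡ 23 (mod 32), t ≡ 23·13 ≡ 11 (mod 32). So x ≡ 7·11 = 77 (mod 224).
Unique solution in [0, 224): x = 77.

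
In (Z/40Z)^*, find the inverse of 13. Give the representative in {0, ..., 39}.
13^(−1) ≡ 37 (mod 40)

Apply the extended Euclidean algorithm to (40, 13), tracking rows (r, s, t) with s·40 + t·13 = r. Each division r_prev = q·r_cur + r_new produces the new row as (previous row) − q·(current row):
  row A: (40, 1, 0)   [1·40 + 0·13 = 40]
  row B: (13, 0, 1)   [0·40 + 1·13 = 13]
  40 = 3·13 + 1   → row C = row A − 3·row B = (1, 1, −3)   [check: 1·40 − 3·13 = 1]
  13 = 13·1 + 0   → remainder 0, stop. gcd = 1 (last nonzero row C).
The gcd is 1, so 13 is invertible mod 40. The last nonzero row gives 1·40 − 3·13 = 1, so t = −3. So 13^(−1) ≡ −3 ≡ 37 (mod 40). Verify: 13 · 37 = 481 ≡ 1 (mod 40). ✓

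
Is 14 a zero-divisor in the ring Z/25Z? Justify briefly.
gcd(14, 25) = 1, so 14 is a unit in Z/25Z (it has a multiplicative inverse). A unit cannot be a zero-divisor: if 14·b ≡ 0 then multiplying both sides by 14^(−1) gives b ≡ 0. So 14 is not a zero-divisor.

Final answer: NO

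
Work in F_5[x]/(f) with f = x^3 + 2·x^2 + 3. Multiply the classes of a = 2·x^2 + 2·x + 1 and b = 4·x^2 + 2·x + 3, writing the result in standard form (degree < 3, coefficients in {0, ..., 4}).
Multiply as integer polynomials: a · b = 8·x^4 + 12·x^3 + 14·x^2 + 8·x + 3. Reducing coefficients mod 5: a · b ≡ 3·x^4 + 2·x^3 + 4·x^2 + 3·x + 3. Now divide by f(x) = x^3 + 2·x^2 + 3 in F_5[x], eliminating the leading term at each step:
  leading term 3·x^4: subtract (3·x)·f(x) = 3·x^4 + x^3 + 4·x, leaving x^3 + 4·x^2 + 4·x + 3 (coefficients mod 5)
  leading term x^3: subtract (1)·f(x) = x^3 + 2·x^2 + 3, leaving 2·x^2 + 4·x (coefficients mod 5)
The degree is now < 3, so this is the remainder. Hence a · b ≡ 2·x^2 + 4·x in F_5[x]/(f).

Final answer: a · b ≡ 2·x^2 + 4·x (mod f(x))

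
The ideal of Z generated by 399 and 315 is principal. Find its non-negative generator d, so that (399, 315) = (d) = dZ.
(399, 315) = (21); d = 21

In the PID Z, (a, b) is generated by gcd(a, b). Compute gcd(399, 315) with the extended Euclidean algorithm, tracking rows (r, s, t) with s·399 + t·315 = r:
  row A: (399, 1, 0)   [1·399 + 0·315 = 399]
  row B: (315, 0, 1)   [0·399 + 1·315 = 315]
  399 = 1·315 + 84   → row C = row A − 1·row B = (84, 1, −1)   [check: 1·399 − 1·315 = 84]
  315 = 3·84 + 63   → row D = row B − 3·row C = (63, −3, 4)   [check: −3·399 + 4·315 = 63]
  84 = 1·63 + 21   → row E = row C − 1·row D = (21, 4, −5)   [check: 4·399 − 5·315 = 21]
  63 = 3·21 + 0   → remainder 0, stop. gcd = 21 (last nonzero row E).
So gcd(399, 315) = 21, with Bézout identity 4·399 − 5·315 = 21. Containment (⊇): the Bézout identity exhibits 21 as an element of (399, 315), giving (21) ⊆ (399, 315). Containment (⊆): since 21 | 399 and 21 | 315 (399 = 21·19, 315 = 21·15), every Z-linear combination of 399 and 315 is divisible by 21, so (399, 315) ⊆ (21). Therefore (399, 315) = (21), d = 21.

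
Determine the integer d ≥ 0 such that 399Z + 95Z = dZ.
(399, 95) = (19); d = 19

In the PID Z, (a, b) is generated by gcd(a, b). Compute gcd(399, 95) with the extended Euclidean algorithm, tracking rows (r, s, t) with s·399 + t·95 = r:
  row A: (399, 1, 0)   [1·399 + 0·95 = 399]
  row B: (95, 0, 1)   [0·399 + 1·95 = 95]
  399 = 4·95 + 19   → row C = row A − 4·row B = (19, 1, −4)   [check: 1·399 − 4·95 = 19]
  95 = 5·19 + 0   → remainder 0, stop. gcd = 19 (last nonzero row C).
So gcd(399, 95) = 19, with Bézout identity 1·399 − 4·95 = 19. Containment (⊇): the Bézout identity exhibits 19 as an element of (399, 95), giving (19) ⊆ (399, 95). Containment (⊆): since 19 | 399 and 19 | 95 (399 = 19·21, 95 = 19·5), every Z-linear combination of 399 and 95 is divisible by 19, so (399, 95) ⊆ (19). Therefore (399, 95) = (19), d = 19.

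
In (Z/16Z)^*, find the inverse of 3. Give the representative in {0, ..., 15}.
Apply the extended Euclidean algorithm to (16, 3), tracking rows (r, s, t) with s·16 + t·3 = r. Each division r_prev = q·r_cur + r_new produces the new row as (previous row) − q·(current row):
  row A: (16, 1, 0)   [1·16 + 0·3 = 16]
  row B: (3, 0, 1)   [0·16 + 1·3 = 3]
  16 = 5·3 + 1   → row C = row A − 5·row B = (1, 1, −5)   [check: 1·16 − 5·3 = 1]
  3 = 3·1 + 0   → remainder 0, stop. gcd = 1 (last nonzero row C).
The gcd is 1, so 3 is invertible mod 16. The last nonzero row gives 1·16 − 5·3 = 1, so t = −5. So 3^(−1) ≡ −5 ≡ 11 (mod 16). Verify: 3 · 11 = 33 ≡ 1 (mod 16). ✓

Final answer: 3^(−1) ≡ 11 (mod 16)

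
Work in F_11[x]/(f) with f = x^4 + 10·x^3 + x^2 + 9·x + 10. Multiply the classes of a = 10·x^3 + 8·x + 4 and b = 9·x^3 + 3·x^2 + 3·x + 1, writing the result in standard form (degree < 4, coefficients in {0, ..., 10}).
a · b ≡ 9·x^3 + 3·x^2 + 8·x + 4 (mod f(x))

Multiply as integer polynomials: a · b = 90·x^6 + 30·x^5 + 102·x^4 + 70·x^3 + 36·x^2 + 20·x + 4. Reducing coefficients mod 11: a · b ≡ 2·x^6 + 8·x^5 + 3·x^4 + 4·x^3 + 3·x^2 + 9·x + 4. Now divide by f(x) = x^4 + 10·x^3 + x^2 + 9·x + 10 in F_11[x], eliminating the leading term at each step:
  leading term 2·x^6: subtract (2·x^2)·f(x) = 2·x^6 + 9·x^5 + 2·x^4 + 7·x^3 + 9·x^2, leaving 10·x^5 + x^4 + 8·x^3 + 5·x^2 + 9·x + 4 (coefficients mod 11)
  leading term 10·x^5: subtract (10·x)·f(x) = 10·x^5 + x^4 + 10·x^3 + 2·x^2 + x, leaving 9·x^3 + 3·x^2 + 8·x + 4 (coefficients mod 11)
The degree is now < 4, so this is the remainder. Hence a · b ≡ 9·x^3 + 3·x^2 + 8·x + 4 in F_11[x]/(f).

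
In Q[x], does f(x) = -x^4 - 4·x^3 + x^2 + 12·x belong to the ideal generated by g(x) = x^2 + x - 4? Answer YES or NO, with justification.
In Q[x] the ideal (g) consists of all multiples of g, so f ∈ (g) iff g | f, i.e. iff the remainder of f on division by g is 0. Divide f by g (g is monic, so eliminate the leading term of the running remainder at each step):
  leading term -x^4: subtract (-x^2)·g(x) = -x^4 - x^3 + 4·x^2, leaving -3·x^3 - 3·x^2 + 12·x
  leading term -3·x^3: subtract (-3·x)·g(x) = -3·x^3 - 3·x^2 + 12·x, leaving 0
The remainder is 0, so f(x) = g(x) · h(x) with h(x) = -x^2 - 3·x. Hence g | f, i.e. f ∈ (g).

Final answer: YES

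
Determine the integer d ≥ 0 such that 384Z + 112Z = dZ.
In the PID Z, (a, b) is generated by gcd(a, b). Compute gcd(384, 112) with the extended Euclidean algorithm, tracking rows (r, s, t) with s·384 + t·112 = r:
  row A: (384, 1, 0)   [1·384 + 0·112 = 384]
  row B: (112, 0, 1)   [0·384 + 1·112 = 112]
  384 = 3·112 + 48   → row C = row A − 3·row B = (48, 1, −3)   [check: 1·384 − 3·112 = 48]
  112 = 2·48 + 16   → row D = row B − 2·row C = (16, −2, 7)   [check: −2·384 + 7·112 = 16]
  48 = 3·16 + 0   → remainder 0, stop. gcd = 16 (last nonzero row D).
So gcd(384, 112) = 16, with Bézout identity −2·384 + 7·112 = 16. Containment (⊇): the Bézout identity exhibits 16 as an element of (384, 112), giving (16) ⊆ (384, 112). Containment (⊆): since 16 | 384 and 16 | 112 (384 = 16·24, 112 = 16·7), every Z-linear combination of 384 and 112 is divisible by 16, so (384, 112) ⊆ (16). Therefore (384, 112) = (16), d = 16.

Final answer: (384, 112) = (16); d = 16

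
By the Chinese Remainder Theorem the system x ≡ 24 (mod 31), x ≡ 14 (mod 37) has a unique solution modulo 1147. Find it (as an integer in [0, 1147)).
The moduli 31, 37 are pairwise coprime, so by the CRT there is a unique solution mod 31·37 = 1147.
Solve by successive substitution. Start with x ≡ 24 (mod 31).
  Combine with x ≡ 14 (mod 37): write x = 24 + 31·t and require 24 + 31·t ≡ 14 (mod 37), i.e. 31·t ≡ 14 − 24 ≡ 27 (mod 37). Since 31^(−1) ≡ 6 (mod 37), t ≡ 6·27 ≡ 14 (mod 37). So x ≡ 24 + 31·14 = 458 (mod 1147).
Unique solution in [0, 1147): x = 458.

Final answer: x ≡ 458 (mod 1147); the representative in [0, 1147) is 458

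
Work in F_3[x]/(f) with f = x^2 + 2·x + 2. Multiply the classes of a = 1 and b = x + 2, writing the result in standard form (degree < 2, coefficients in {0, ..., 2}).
Multiply as integer polynomials: a · b = x + 2. Reducing coefficients mod 3: a · b ≡ x + 2. This already has degree < 2, so no reduction by f is needed. Hence a · b ≡ x + 2 in F_3[x]/(f).

Final answer: a · b ≡ x + 2 (mod f(x))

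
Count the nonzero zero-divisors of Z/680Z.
Z/680Z has 423 nonzero zero-divisors

In Z/680Z each nonzero element is either a unit (gcd with 680 is 1) or a zero-divisor (gcd > 1). The number of units is φ(680): factorise 680 = 2^3 · 5 · 17, so φ(680) = (2^3 − 2^2) · (5 − 1) · (17 − 1) = 4 · 4 · 16 = 256. The nonzero elements number 680 − 1 = 679. Hence the nonzero zero-divisors number 679 − 256 = 423.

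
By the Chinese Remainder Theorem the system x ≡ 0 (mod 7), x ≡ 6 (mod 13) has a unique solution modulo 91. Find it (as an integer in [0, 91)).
The moduli 7, 13 are pairwise coprime, so by the CRT there is a unique solution mod 7·13 = 91.
Solve by successive substitution. Start with x ≡ 0 (mod 7).
  Combine with x ≡ 6 (mod 13): write x = 7·t and require 7·t ≡ 6 (mod 13). Since 7^(−1) ≡ 2 (mod 13), t ≡ 2·6 ≡ 12 (mod 13). So x ≡ 7·12 = 84 (mod 91).
Unique solution in [0, 91): x = 84.

Final answer: x ≡ 84 (mod 91); the representative in [0, 91) is 84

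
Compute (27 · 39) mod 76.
Both factors are already reduced mod 76. 27 · 39 = 1053. Dividing by 76: 1053 = 13·76 + 65. So (27 · 39) mod 76 = 65.

Final answer: 65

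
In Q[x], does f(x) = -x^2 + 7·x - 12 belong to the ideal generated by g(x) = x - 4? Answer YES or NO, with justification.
In Q[x] the ideal (g) consists of all multiples of g, so f ∈ (g) iff g | f, i.e. iff the remainder of f on division by g is 0. Divide f by g (g is monic, so eliminate the leading term of the running remainder at each step):
  leading term -x^2: subtract (-x)·g(x) = -x^2 + 4·x, leaving 3·x - 12
  leading term 3·x: subtract (3)·g(x) = 3·x - 12, leaving 0
The remainder is 0, so f(x) = g(x) · h(x) with h(x) = 3 - x. Hence g | f, i.e. f ∈ (g).

Final answer: YES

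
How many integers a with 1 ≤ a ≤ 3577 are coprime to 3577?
3024

The number of a ∈ {1, ..., 3577} with gcd(a, 3577) = 1 is by definition Euler's totient φ(3577). φ is multiplicative, with φ(p^e) = p^e − p^(e−1). Factorise 3577 = 7^2 · 73. Then
  φ(3577) = (7^2 − 7^1) · (73 − 1) = 42 · 72 = 3024.
So there are 3024 such integers.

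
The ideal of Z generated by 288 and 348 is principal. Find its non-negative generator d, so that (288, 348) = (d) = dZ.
In the PID Z, (a, b) is generated by gcd(a, b). Compute gcd(348, 288) with the extended Euclidean algorithm, tracking rows (r, s, t) with s·348 + t·288 = r:
  row A: (348, 1, 0)   [1·348 + 0·288 = 348]
  row B: (288, 0, 1)   [0·348 + 1·288 = 288]
  348 = 1·288 + 60   → row C = row A − 1·row B = (60, 1, −1)   [check: 1·348 − 1·288 = 60]
  288 = 4·60 + 48   → row D = row B − 4·row C = (48, −4, 5)   [check: −4·348 + 5·288 = 48]
  60 = 1·48 + 12   → row E = row C − 1·row D = (12, 5, −6)   [check: 5·348 − 6·288 = 12]
  48 = 4·12 + 0   → remainder 0, stop. gcd = 12 (last nonzero row E).
So gcd(288, 348) = 12, with Bézout identity 5·348 − 6·288 = 12. Containment (⊇): the Bézout identity exhibits 12 as an element of (288, 348), giving (12) ⊆ (288, 348). Containment (⊆): since 12 | 288 and 12 | 348 (288 = 12·24, 348 = 12·29), every Z-linear combination of 288 and 348 is divisible by 12, so (288, 348) ⊆ (12). Therefore (288, 348) = (12), d = 12.

Final answer: (288, 348) = (12); d = 12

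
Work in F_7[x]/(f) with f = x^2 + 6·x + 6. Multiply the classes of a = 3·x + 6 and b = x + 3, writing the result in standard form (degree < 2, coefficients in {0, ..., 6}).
a · b ≡ 4·x (mod f(x))

Multiply as integer polynomials: a · b = 3·x^2 + 15·x + 18. Reducing coefficients mod 7: a · b ≡ 3·x^2 + x + 4. Now divide by f(x) = x^2 + 6·x + 6 in F_7[x], eliminating the leading term at each step:
  leading term 3·x^2: subtract (3)·f(x) = 3·x^2 + 4·x + 4, leaving 4·x (coefficients mod 7)
The degree is now < 2, so this is the remainder. Hence a · b ≡ 4·x in F_7[x]/(f).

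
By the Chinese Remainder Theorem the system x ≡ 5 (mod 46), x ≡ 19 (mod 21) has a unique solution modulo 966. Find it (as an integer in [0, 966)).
x ≡ 649 (mod 966); the representative in [0, 966) is 649

The moduli 46, 21 are pairwise coprime, so by the CRT there is a unique solution mod 46·21 = 966.
Solve by successive substitution. Start with x ≡ 5 (mod 46).
  Combine with x ≡ 19 (mod 21): write x = 5 + 46·t and require 5 + 46·t ≡ 19 (mod 21), i.e. 46·t ≡ 19 − 5 ≡ 14 (mod 21). Since 46^(−1) ≡ 16 (mod 21) (46 ≡ 4 (mod 21)), t ≡ 16·14 ≡ 14 (mod 21). So x ≡ 5 + 46·14 = 649 (mod 966).
Unique solution in [0, 966): x = 649.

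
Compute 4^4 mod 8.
Use repeated squaring. Binary(4) = 100. Walk through the bits of the exponent 4 left-to-right: at each bit after the leading one, square the running value, then multiply by 4 if the bit is 1 (always reducing mod 8):
  bit 1 = 1 (leading): start with 4.
  bit 2 = 0: square 4^2 = 16 ≡ 0 (mod 8).
  bit 3 = 0: square 0^2 = 0 (mod 8).
Final value: 4^4 ≡ 0 (mod 8).

Final answer: 0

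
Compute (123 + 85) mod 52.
Reduce the summands first: 123 ≡ 19, 85 ≡ 33 (mod 52), so 123 + 85 ≡ 19 + 33 (mod 52). 19 + 33 = 52; 52 = 1·52 + 0, so (123 + 85) mod 52 = 0.

Final answer: 0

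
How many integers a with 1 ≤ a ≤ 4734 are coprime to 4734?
The number of a ∈ {1, ..., 4734} with gcd(a, 4734) = 1 is by definition Euler's totient φ(4734). φ is multiplicative, with φ(p^e) = p^e − p^(e−1). Factorise 4734 = 2 · 3^2 · 263. Then
  φ(4734) = (2 − 1) · (3^2 − 3^1) · (263 − 1) = 1 · 6 · 262 = 1572.
So there are 1572 such integers.

Final answer: 1572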